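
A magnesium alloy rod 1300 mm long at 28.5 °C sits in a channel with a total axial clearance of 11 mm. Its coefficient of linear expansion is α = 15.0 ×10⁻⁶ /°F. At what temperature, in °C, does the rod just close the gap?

α = 15.0×10⁻⁶/°F × 9/5 = 27.0×10⁻⁶/K.
α·L₀·ΔT = 11.0 mm ⇒ ΔT = 11.0 / (27.0×10⁻⁶ × 1300.0) = 313.4 K.
T = 28.5 + 313.4 = 341.9 °C.

342 °C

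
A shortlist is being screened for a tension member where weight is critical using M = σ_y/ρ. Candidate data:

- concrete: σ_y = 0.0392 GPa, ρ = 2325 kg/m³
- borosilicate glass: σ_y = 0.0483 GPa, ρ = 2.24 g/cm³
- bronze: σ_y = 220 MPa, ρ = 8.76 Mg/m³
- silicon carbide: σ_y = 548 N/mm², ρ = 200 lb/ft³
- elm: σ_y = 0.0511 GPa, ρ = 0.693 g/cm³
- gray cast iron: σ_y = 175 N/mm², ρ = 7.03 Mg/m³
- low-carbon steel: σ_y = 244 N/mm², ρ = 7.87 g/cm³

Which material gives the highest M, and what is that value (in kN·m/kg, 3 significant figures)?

In SI units:
  concrete: σ_y = 39.20 MPa, ρ = 2325 kg/m³
  borosilicate glass: σ_y = 48.30 MPa, ρ = 2240 kg/m³
  bronze: σ_y = 220.0 MPa, ρ = 8760 kg/m³
  silicon carbide: σ_y = 548.0 MPa, ρ = 3204 kg/m³
  elm: σ_y = 51.10 MPa, ρ = 693.0 kg/m³
  gray cast iron: σ_y = 175.0 MPa, ρ = 7030 kg/m³
  low-carbon steel: σ_y = 244.0 MPa, ρ = 7870 kg/m³
  silicon carbide: M = 171 kN·m/kg
  elm: M = 73.7 kN·m/kg
  low-carbon steel: M = 31.0 kN·m/kg
  bronze: M = 25.1 kN·m/kg
  gray cast iron: M = 24.9 kN·m/kg
  borosilicate glass: M = 21.6 kN·m/kg
  concrete: M = 16.9 kN·m/kg
Silicon carbide has the largest M.

silicon carbide, M = 171 kN·m/kg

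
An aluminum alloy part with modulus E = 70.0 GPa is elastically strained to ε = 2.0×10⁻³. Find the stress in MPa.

σ = E·ε = 70000 MPa × 2.0×10⁻³ = 140 MPa.

140 MPa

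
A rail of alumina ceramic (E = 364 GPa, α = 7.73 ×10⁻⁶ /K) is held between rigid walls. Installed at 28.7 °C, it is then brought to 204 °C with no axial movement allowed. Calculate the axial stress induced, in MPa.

ΔT = 175.3 K. Constrained thermal stress σ = E·α·ΔT = 364.0×10³ MPa × 7.73×10⁻⁶ × 175.3 = 493 MPa (compressive).

493 MPa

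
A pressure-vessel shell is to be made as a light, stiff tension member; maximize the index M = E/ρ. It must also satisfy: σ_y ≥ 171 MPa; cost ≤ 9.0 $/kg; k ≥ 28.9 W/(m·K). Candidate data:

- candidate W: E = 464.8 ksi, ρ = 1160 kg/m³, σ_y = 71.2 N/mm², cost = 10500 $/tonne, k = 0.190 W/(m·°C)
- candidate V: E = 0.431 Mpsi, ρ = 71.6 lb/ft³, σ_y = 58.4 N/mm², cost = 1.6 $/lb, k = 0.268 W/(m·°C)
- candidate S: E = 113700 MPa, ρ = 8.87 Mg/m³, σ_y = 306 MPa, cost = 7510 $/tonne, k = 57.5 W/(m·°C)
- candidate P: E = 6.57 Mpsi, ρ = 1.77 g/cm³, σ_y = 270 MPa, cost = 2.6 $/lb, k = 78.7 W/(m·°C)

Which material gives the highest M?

candidate P

Screen on constraints: σ_y ≥ 171 MPa; cost ≤ 9.0 $/kg; k ≥ 28.9 W/(m·K). Survivors: candidate S, candidate P.
Normalizing units and computing the index:
  candidate S: E = 113.7 GPa, ρ = 8870 kg/m³
  candidate P: E = 45.30 GPa, ρ = 1770 kg/m³
  candidate P: M = 25.6 MN·m/kg
  candidate S: M = 12.8 MN·m/kg
Highest index: candidate P.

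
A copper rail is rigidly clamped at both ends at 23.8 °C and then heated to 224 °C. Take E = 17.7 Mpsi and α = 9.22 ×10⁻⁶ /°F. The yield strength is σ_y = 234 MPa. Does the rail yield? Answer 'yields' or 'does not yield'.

E = 17.7 Mpsi = 122.0 GPa.
α = 9.22×10⁻⁶/°F × 9/5 = 16.6×10⁻⁶/K.
ΔT = 200.2 K. Constrained thermal stress σ = E·α·ΔT = 122.0×10³ MPa × 16.6×10⁻⁶ × 200.2 = 405 MPa (compressive).
Compare to σ_y = 234 MPa: σ ≥ σ_y, so it yields.

yields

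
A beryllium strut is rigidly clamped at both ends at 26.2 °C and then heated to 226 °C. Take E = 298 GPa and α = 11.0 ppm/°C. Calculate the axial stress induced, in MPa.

655 MPa

ΔT = 199.8 K. Constrained thermal stress σ = E·α·ΔT = 298.0×10³ MPa × 11.0×10⁻⁶ × 199.8 = 655 MPa (compressive).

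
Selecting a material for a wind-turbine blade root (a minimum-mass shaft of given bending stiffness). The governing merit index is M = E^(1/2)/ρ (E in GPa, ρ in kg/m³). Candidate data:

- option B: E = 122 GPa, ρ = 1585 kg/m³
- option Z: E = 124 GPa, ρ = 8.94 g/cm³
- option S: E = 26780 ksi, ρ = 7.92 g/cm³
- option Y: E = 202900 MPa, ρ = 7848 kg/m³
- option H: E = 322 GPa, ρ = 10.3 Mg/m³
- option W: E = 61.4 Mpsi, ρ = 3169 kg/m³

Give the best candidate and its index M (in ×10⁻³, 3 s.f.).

Convert each candidate to consistent units, then evaluate M:
  option B: E = 122.0 GPa, ρ = 1585 kg/m³
  option Z: E = 124.0 GPa, ρ = 8940 kg/m³
  option S: E = 184.6 GPa, ρ = 7920 kg/m³
  option Y: E = 202.9 GPa, ρ = 7848 kg/m³
  option H: E = 322.0 GPa, ρ = 10300 kg/m³
  option W: E = 423.3 GPa, ρ = 3169 kg/m³
  option B: M = 6.97×10⁻³
  option W: M = 6.49×10⁻³
  option Y: M = 1.82×10⁻³
  option H: M = 1.74×10⁻³
  option S: M = 1.72×10⁻³
  option Z: M = 1.25×10⁻³
Option B has the largest M.

option B, M = 6.97×10⁻³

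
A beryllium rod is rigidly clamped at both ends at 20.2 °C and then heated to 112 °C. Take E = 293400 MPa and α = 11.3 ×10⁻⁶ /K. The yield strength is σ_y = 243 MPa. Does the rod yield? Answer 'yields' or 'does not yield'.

yields

E = 293400 MPa = 293.4 GPa.
ΔT = 91.80 K. Constrained thermal stress σ = E·α·ΔT = 293.4×10³ MPa × 11.3×10⁻⁶ × 91.80 = 304 MPa (compressive).
Compare to σ_y = 243 MPa: σ ≥ σ_y, so it yields.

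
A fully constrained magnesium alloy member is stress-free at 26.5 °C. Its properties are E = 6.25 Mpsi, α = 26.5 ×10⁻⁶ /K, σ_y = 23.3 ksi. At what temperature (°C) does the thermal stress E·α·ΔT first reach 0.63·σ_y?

E = 6.25 Mpsi = 43.09 GPa.
σ_y = 23.3 ksi = 160.6 MPa.
E·α·ΔT = 101.2 MPa ⇒ ΔT = 101.2 / (43.09×10³ × 26.5×10⁻⁶) = 88.63 K.
T = 26.5 + 88.63 = 115.1 °C.

115 °C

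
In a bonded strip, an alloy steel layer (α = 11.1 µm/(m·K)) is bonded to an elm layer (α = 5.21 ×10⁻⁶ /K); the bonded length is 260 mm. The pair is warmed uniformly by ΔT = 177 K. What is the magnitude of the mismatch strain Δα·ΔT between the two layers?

1.04×10⁻³

Δα = |11.1 − 5.21|×10⁻⁶/K = 5.89×10⁻⁶/K.
Mismatch strain = Δα·ΔT = 5.89×10⁻⁶ × 177.0 = 1.04×10⁻³.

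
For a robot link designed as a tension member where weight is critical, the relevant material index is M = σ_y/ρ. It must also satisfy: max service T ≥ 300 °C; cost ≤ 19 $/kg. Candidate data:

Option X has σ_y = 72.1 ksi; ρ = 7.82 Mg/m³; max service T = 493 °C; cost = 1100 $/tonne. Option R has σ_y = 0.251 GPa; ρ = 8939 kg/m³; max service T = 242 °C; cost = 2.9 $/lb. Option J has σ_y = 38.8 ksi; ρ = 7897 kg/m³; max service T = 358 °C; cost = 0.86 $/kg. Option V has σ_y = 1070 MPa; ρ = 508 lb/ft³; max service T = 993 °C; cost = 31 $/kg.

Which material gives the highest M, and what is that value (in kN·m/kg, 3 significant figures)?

Screen on constraints: max service T ≥ 300 °C; cost ≤ 19 $/kg. Survivors: option X, option J.
In SI units:
  option X: σ_y = 497.1 MPa, ρ = 7820 kg/m³
  option J: σ_y = 267.5 MPa, ρ = 7897 kg/m³
  option X: M = 63.6 kN·m/kg
  option J: M = 33.9 kN·m/kg
The maximum is for option X.

option X, M = 63.6 kN·m/kg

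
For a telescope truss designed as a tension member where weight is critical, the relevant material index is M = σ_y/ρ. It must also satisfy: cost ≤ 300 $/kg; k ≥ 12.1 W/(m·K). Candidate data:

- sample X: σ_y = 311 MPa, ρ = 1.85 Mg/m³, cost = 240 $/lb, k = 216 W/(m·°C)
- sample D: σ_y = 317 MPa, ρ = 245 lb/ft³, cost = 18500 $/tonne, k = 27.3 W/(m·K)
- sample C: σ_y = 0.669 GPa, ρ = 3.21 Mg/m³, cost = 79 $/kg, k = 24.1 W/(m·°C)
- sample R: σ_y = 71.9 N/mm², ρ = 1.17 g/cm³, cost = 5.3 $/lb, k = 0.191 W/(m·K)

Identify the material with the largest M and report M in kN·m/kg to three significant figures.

Screen on constraints: cost ≤ 300 $/kg; k ≥ 12.1 W/(m·K). Survivors: sample D, sample C.
Normalizing units and computing the index:
  sample D: σ_y = 317.0 MPa, ρ = 3925 kg/m³
  sample C: σ_y = 669.0 MPa, ρ = 3210 kg/m³
  sample C: M = 208 kN·m/kg
  sample D: M = 80.8 kN·m/kg
The maximum is for sample C.

sample C, M = 208 kN·m/kg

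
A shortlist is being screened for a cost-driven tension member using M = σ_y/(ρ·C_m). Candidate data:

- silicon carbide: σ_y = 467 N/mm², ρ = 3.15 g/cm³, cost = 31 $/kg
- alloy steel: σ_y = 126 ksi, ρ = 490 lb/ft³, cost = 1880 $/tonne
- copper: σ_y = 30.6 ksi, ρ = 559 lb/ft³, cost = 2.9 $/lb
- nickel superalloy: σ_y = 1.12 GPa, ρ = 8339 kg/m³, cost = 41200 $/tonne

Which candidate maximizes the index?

alloy steel

Normalizing units and computing the index:
  silicon carbide: σ_y = 467.0 MPa, ρ = 3150 kg/m³, cost = 31.00 $/kg
  alloy steel: σ_y = 868.7 MPa, ρ = 7849 kg/m³, cost = 1.880 $/kg
  copper: σ_y = 211.0 MPa, ρ = 8954 kg/m³, cost = 6.393 $/kg
  nickel superalloy: σ_y = 1120 MPa, ρ = 8339 kg/m³, cost = 41.20 $/kg
  alloy steel: M = 58.9 kN·m per $
  silicon carbide: M = 4.78 kN·m per $
  copper: M = 3.69 kN·m per $
  nickel superalloy: M = 3.26 kN·m per $
The maximum is for alloy steel.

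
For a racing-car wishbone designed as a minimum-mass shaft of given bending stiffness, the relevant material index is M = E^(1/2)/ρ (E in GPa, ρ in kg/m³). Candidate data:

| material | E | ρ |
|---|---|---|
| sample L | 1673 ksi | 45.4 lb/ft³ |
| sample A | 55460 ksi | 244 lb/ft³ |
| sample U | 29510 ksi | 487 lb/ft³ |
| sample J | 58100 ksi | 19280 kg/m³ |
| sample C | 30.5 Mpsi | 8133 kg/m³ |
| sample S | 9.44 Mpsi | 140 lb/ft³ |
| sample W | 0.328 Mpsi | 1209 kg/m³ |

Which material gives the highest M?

Putting every candidate on a common basis:
  sample L: E = 11.53 GPa, ρ = 727.2 kg/m³
  sample A: E = 382.4 GPa, ρ = 3909 kg/m³
  sample U: E = 203.5 GPa, ρ = 7801 kg/m³
  sample J: E = 400.6 GPa, ρ = 19280 kg/m³
  sample C: E = 210.3 GPa, ρ = 8133 kg/m³
  sample S: E = 65.09 GPa, ρ = 2243 kg/m³
  sample W: E = 2.261 GPa, ρ = 1209 kg/m³
  sample A: M = 5.00×10⁻³
  sample L: M = 4.67×10⁻³
  sample S: M = 3.60×10⁻³
  sample U: M = 1.83×10⁻³
  sample C: M = 1.78×10⁻³
  sample W: M = 1.24×10⁻³
  sample J: M = 1.04×10⁻³
The maximum is for sample A.

sample A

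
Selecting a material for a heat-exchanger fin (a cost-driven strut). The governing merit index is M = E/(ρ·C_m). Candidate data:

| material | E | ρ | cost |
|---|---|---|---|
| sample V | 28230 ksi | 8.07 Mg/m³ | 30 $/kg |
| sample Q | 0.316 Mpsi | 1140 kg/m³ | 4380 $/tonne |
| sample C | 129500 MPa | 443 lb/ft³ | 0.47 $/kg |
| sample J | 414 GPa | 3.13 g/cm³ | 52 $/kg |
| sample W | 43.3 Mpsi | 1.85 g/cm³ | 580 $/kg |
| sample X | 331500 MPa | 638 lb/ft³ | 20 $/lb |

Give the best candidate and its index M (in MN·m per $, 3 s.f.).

Convert each candidate to consistent units, then evaluate M:
  sample V: E = 194.6 GPa, ρ = 8070 kg/m³, cost = 30.00 $/kg
  sample Q: E = 2.179 GPa, ρ = 1140 kg/m³, cost = 4.380 $/kg
  sample C: E = 129.5 GPa, ρ = 7096 kg/m³, cost = 0.4700 $/kg
  sample J: E = 414.0 GPa, ρ = 3130 kg/m³, cost = 52.00 $/kg
  sample W: E = 298.5 GPa, ρ = 1850 kg/m³, cost = 580.0 $/kg
  sample X: E = 331.5 GPa, ρ = 10220 kg/m³, cost = 44.09 $/kg
  sample C: M = 38.8 MN·m per $
  sample J: M = 2.54 MN·m per $
  sample V: M = 0.804 MN·m per $
  sample X: M = 0.736 MN·m per $
  sample Q: M = 0.436 MN·m per $
  sample W: M = 0.278 MN·m per $
Sample C ranks first.

sample C, M = 38.8 MN·m per $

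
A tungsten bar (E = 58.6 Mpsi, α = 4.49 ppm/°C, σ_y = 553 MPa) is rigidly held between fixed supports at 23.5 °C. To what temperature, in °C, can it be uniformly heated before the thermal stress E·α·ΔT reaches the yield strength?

328 °C

E = 58.6 Mpsi = 404.0 GPa.
E·α·ΔT = 553.0 MPa ⇒ ΔT = 553.0 / (404.0×10³ × 4.49×10⁻⁶) = 304.8 K.
T = 23.5 + 304.8 = 328.3 °C.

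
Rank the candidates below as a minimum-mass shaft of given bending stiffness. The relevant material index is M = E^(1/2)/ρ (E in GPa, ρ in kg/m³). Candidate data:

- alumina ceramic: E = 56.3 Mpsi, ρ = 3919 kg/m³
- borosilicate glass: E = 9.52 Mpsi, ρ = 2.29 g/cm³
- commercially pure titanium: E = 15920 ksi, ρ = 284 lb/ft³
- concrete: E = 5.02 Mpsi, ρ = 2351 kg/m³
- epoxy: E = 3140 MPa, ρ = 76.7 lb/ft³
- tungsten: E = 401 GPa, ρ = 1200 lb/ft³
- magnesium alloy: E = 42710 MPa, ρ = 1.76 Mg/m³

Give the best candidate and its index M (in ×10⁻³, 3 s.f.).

alumina ceramic, M = 5.03×10⁻³

In SI units:
  alumina ceramic: E = 388.2 GPa, ρ = 3919 kg/m³
  borosilicate glass: E = 65.64 GPa, ρ = 2290 kg/m³
  commercially pure titanium: E = 109.8 GPa, ρ = 4549 kg/m³
  concrete: E = 34.61 GPa, ρ = 2351 kg/m³
  epoxy: E = 3.140 GPa, ρ = 1229 kg/m³
  tungsten: E = 401.0 GPa, ρ = 19220 kg/m³
  magnesium alloy: E = 42.71 GPa, ρ = 1760 kg/m³
  alumina ceramic: M = 5.03×10⁻³
  magnesium alloy: M = 3.71×10⁻³
  borosilicate glass: M = 3.54×10⁻³
  concrete: M = 2.50×10⁻³
  commercially pure titanium: M = 2.30×10⁻³
  epoxy: M = 1.44×10⁻³
  tungsten: M = 1.04×10⁻³
Alumina ceramic ranks first.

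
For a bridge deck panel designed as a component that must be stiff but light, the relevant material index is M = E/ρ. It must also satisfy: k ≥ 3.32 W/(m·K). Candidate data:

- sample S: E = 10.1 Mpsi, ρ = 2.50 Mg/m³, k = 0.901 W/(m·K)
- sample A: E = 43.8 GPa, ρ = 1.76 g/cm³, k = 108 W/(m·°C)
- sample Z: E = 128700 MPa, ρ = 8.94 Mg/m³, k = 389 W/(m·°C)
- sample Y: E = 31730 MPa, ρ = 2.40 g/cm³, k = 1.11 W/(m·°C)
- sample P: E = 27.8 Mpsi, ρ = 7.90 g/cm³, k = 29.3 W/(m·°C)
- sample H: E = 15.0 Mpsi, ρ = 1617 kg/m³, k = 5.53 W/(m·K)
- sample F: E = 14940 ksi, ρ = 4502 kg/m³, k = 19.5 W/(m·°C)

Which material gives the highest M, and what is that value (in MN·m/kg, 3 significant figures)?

sample H, M = 64.0 MN·m/kg

Screen on constraints: k ≥ 3.32 W/(m·K). Survivors: sample A, sample Z, sample P, sample H, sample F.
In SI units:
  sample A: E = 43.80 GPa, ρ = 1760 kg/m³
  sample Z: E = 128.7 GPa, ρ = 8940 kg/m³
  sample P: E = 191.7 GPa, ρ = 7900 kg/m³
  sample H: E = 103.4 GPa, ρ = 1617 kg/m³
  sample F: E = 103.0 GPa, ρ = 4502 kg/m³
  sample H: M = 64.0 MN·m/kg
  sample A: M = 24.9 MN·m/kg
  sample P: M = 24.3 MN·m/kg
  sample F: M = 22.9 MN·m/kg
  sample Z: M = 14.4 MN·m/kg
The maximum is for sample H.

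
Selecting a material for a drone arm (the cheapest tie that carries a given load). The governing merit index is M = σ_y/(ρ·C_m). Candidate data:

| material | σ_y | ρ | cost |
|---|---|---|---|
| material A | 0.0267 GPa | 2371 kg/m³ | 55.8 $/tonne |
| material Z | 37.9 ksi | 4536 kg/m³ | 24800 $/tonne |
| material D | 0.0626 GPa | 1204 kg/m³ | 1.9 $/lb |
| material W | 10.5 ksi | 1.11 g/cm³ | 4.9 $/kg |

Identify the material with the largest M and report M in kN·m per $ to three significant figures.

material A, M = 202 kN·m per $

Convert each candidate to consistent units, then evaluate M:
  material A: σ_y = 26.70 MPa, ρ = 2371 kg/m³, cost = 0.05580 $/kg
  material Z: σ_y = 261.3 MPa, ρ = 4536 kg/m³, cost = 24.80 $/kg
  material D: σ_y = 62.60 MPa, ρ = 1204 kg/m³, cost = 4.189 $/kg
  material W: σ_y = 72.39 MPa, ρ = 1110 kg/m³, cost = 4.900 $/kg
  material A: M = 202 kN·m per $
  material W: M = 13.3 kN·m per $
  material D: M = 12.4 kN·m per $
  material Z: M = 2.32 kN·m per $
Highest index: material A.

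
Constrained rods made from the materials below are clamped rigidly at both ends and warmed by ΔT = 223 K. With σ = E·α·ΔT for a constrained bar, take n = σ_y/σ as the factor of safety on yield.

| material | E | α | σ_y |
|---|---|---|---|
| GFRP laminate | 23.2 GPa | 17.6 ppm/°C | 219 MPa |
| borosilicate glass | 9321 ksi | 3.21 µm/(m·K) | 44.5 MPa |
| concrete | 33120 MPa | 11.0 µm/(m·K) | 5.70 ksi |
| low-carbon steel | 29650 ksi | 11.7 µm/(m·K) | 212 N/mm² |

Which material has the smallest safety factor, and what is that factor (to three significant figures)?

low-carbon steel, n = 0.397

In consistent units (E in GPa, α in ×10⁻⁶/K, σ_y in MPa):
  GFRP laminate: E = 23.20, α = 17.6, σ_y = 219.0 → σ = 91.1 MPa, n = 2.41
  borosilicate glass: E = 64.27, α = 3.21, σ_y = 44.50 → σ = 46.0 MPa, n = 0.967
  concrete: E = 33.12, α = 11.0, σ_y = 39.30 → σ = 81.2 MPa, n = 0.484
  low-carbon steel: E = 204.4, α = 11.7, σ_y = 212.0 → σ = 533 MPa, n = 0.397
Smallest n: low-carbon steel with n = 0.397.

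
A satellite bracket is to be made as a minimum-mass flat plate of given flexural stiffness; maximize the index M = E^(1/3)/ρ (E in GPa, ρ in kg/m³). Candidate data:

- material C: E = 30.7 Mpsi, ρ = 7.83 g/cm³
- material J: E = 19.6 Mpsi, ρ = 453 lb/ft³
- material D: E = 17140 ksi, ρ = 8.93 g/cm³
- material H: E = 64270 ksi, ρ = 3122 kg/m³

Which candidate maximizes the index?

Convert each candidate to consistent units, then evaluate M:
  material C: E = 211.7 GPa, ρ = 7830 kg/m³
  material J: E = 135.1 GPa, ρ = 7256 kg/m³
  material D: E = 118.2 GPa, ρ = 8930 kg/m³
  material H: E = 443.1 GPa, ρ = 3122 kg/m³
  material H: M = 2.44×10⁻³
  material C: M = 0.761×10⁻³
  material J: M = 0.707×10⁻³
  material D: M = 0.550×10⁻³
Highest index: material H.

material H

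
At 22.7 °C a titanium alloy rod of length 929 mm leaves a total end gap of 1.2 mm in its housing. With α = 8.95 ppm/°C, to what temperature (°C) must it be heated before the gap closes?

α·L₀·ΔT = 1.2 mm ⇒ ΔT = 1.2 / (8.95×10⁻⁶ × 929.0) = 144.3 K.
T = 22.7 + 144.3 = 167.0 °C.

167 °C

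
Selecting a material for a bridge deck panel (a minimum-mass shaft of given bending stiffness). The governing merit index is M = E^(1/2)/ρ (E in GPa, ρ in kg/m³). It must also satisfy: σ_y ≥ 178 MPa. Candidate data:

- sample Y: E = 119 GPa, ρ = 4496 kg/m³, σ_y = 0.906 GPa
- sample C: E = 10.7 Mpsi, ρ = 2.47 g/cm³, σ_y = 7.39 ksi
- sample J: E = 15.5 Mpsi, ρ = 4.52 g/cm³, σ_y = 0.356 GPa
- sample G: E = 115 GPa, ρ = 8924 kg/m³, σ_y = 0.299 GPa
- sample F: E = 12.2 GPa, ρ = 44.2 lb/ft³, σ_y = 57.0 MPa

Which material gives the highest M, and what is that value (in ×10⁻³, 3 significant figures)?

sample Y, M = 2.43×10⁻³

Screen on constraints: σ_y ≥ 178 MPa. Survivors: sample Y, sample J, sample G.
Normalizing units and computing the index:
  sample Y: E = 119.0 GPa, ρ = 4496 kg/m³
  sample J: E = 106.9 GPa, ρ = 4520 kg/m³
  sample G: E = 115.0 GPa, ρ = 8924 kg/m³
  sample Y: M = 2.43×10⁻³
  sample J: M = 2.29×10⁻³
  sample G: M = 1.20×10⁻³
Sample Y has the largest M.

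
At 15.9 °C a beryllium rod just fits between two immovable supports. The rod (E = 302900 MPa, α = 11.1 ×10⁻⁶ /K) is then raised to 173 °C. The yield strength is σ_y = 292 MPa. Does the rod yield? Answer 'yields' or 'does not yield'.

yields

E = 302900 MPa = 302.9 GPa.
ΔT = 157.1 K. Constrained thermal stress σ = E·α·ΔT = 302.9×10³ MPa × 11.1×10⁻⁶ × 157.1 = 528 MPa (compressive).
Compare to σ_y = 292 MPa: σ ≥ σ_y, so it yields.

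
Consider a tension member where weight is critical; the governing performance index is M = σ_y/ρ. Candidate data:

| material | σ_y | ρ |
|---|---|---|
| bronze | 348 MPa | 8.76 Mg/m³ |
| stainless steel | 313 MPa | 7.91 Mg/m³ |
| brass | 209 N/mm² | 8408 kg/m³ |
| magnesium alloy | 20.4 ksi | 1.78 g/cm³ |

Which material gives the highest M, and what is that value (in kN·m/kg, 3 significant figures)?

Convert each candidate to consistent units, then evaluate M:
  bronze: σ_y = 348.0 MPa, ρ = 8760 kg/m³
  stainless steel: σ_y = 313.0 MPa, ρ = 7910 kg/m³
  brass: σ_y = 209.0 MPa, ρ = 8408 kg/m³
  magnesium alloy: σ_y = 140.7 MPa, ρ = 1780 kg/m³
  magnesium alloy: M = 79.0 kN·m/kg
  bronze: M = 39.7 kN·m/kg
  stainless steel: M = 39.6 kN·m/kg
  brass: M = 24.9 kN·m/kg
Magnesium alloy ranks first.

magnesium alloy, M = 79.0 kN·m/kg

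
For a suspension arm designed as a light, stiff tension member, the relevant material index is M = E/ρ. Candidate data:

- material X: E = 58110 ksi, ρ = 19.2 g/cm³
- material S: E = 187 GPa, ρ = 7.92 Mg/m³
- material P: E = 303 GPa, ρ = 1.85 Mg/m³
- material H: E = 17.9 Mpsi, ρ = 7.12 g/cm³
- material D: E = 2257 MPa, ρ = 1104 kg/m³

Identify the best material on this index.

material P

After converting to SI:
  material X: E = 400.7 GPa, ρ = 19200 kg/m³
  material S: E = 187.0 GPa, ρ = 7920 kg/m³
  material P: E = 303.0 GPa, ρ = 1850 kg/m³
  material H: E = 123.4 GPa, ρ = 7120 kg/m³
  material D: E = 2.257 GPa, ρ = 1104 kg/m³
  material P: M = 164 MN·m/kg
  material S: M = 23.6 MN·m/kg
  material X: M = 20.9 MN·m/kg
  material H: M = 17.3 MN·m/kg
  material D: M = 2.04 MN·m/kg
The maximum is for material P.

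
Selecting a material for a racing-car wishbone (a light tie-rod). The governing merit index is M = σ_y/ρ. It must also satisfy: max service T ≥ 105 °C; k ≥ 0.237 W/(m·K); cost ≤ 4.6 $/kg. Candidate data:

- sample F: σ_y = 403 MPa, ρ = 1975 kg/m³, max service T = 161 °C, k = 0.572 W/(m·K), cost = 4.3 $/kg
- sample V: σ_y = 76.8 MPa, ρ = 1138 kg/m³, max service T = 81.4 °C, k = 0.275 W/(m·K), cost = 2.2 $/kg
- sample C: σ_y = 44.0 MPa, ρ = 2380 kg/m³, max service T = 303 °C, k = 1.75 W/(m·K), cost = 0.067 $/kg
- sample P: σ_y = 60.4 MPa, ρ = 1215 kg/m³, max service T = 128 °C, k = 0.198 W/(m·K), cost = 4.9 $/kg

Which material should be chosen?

Screen on constraints: max service T ≥ 105 °C; k ≥ 0.237 W/(m·K); cost ≤ 4.6 $/kg. Survivors: sample F, sample C.
Computing M directly (units already consistent):
  sample F: M = 204 kN·m/kg
  sample C: M = 18.5 kN·m/kg
Sample F ranks first.

sample F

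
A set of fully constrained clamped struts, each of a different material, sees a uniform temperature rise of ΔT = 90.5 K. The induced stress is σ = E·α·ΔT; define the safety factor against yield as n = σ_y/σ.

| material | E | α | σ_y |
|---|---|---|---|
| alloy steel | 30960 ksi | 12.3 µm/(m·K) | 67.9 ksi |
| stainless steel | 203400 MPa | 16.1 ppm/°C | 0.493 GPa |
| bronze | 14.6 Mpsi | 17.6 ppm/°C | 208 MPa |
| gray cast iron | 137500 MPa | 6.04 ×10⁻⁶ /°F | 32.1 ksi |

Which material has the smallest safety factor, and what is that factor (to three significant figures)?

bronze, n = 1.30

Converting E to GPa, α to ×10⁻⁶/K, σ_y to MPa, then σ and n for each:
  alloy steel: E = 213.5, α = 12.3, σ_y = 468.2 → σ = 238 MPa, n = 1.97
  stainless steel: E = 203.4, α = 16.1, σ_y = 493.0 → σ = 296 MPa, n = 1.66
  bronze: E = 100.7, α = 17.6, σ_y = 208.0 → σ = 160 MPa, n = 1.30
  gray cast iron: E = 137.5, α = 10.9, σ_y = 221.3 → σ = 135 MPa, n = 1.64
Bronze has the lowest safety factor, n = 1.30.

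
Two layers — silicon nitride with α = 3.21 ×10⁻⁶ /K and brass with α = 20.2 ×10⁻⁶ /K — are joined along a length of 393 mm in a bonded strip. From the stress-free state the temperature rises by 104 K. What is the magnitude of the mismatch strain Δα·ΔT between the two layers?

Δα = |3.21 − 20.2|×10⁻⁶/K = 17.0×10⁻⁶/K.
Mismatch strain = Δα·ΔT = 17.0×10⁻⁶ × 104.0 = 1.77×10⁻³.

1.77×10⁻³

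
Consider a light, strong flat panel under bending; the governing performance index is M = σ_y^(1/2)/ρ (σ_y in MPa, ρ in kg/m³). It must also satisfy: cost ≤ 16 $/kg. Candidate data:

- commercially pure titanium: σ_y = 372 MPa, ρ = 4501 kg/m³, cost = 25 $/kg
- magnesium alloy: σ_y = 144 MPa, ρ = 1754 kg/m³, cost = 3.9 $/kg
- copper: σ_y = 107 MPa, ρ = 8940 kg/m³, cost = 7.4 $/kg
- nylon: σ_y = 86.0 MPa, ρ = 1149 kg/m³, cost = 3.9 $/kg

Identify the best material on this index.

nylon

Screen on constraints: cost ≤ 16 $/kg. Survivors: magnesium alloy, copper, nylon.
Computing M directly (units already consistent):
  nylon: M = 8.07×10⁻³
  magnesium alloy: M = 6.84×10⁻³
  copper: M = 1.16×10⁻³
The maximum is for nylon.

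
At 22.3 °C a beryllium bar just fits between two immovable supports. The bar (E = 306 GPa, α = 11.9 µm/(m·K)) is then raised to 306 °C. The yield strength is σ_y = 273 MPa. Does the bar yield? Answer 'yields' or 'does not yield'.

ΔT = 283.7 K. Constrained thermal stress σ = E·α·ΔT = 306.0×10³ MPa × 11.9×10⁻⁶ × 283.7 = 1030 MPa (compressive).
Compare to σ_y = 273 MPa: σ ≥ σ_y, so it yields.

yields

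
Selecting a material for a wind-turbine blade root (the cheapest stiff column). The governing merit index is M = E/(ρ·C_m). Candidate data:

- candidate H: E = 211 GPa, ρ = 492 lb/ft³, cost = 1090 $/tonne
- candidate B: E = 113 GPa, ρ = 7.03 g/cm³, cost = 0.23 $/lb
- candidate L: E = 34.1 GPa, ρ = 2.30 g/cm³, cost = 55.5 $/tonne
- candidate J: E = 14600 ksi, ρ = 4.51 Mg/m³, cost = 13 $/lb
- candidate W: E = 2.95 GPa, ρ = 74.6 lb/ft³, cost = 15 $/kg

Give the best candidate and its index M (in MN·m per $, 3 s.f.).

candidate L, M = 267 MN·m per $

Convert each candidate to consistent units, then evaluate M:
  candidate H: E = 211.0 GPa, ρ = 7881 kg/m³, cost = 1.090 $/kg
  candidate B: E = 113.0 GPa, ρ = 7030 kg/m³, cost = 0.5071 $/kg
  candidate L: E = 34.10 GPa, ρ = 2300 kg/m³, cost = 0.05550 $/kg
  candidate J: E = 100.7 GPa, ρ = 4510 kg/m³, cost = 28.66 $/kg
  candidate W: E = 2.950 GPa, ρ = 1195 kg/m³, cost = 15.00 $/kg
  candidate L: M = 267 MN·m per $
  candidate B: M = 31.7 MN·m per $
  candidate H: M = 24.6 MN·m per $
  candidate J: M = 0.779 MN·m per $
  candidate W: M = 0.165 MN·m per $
Highest index: candidate L.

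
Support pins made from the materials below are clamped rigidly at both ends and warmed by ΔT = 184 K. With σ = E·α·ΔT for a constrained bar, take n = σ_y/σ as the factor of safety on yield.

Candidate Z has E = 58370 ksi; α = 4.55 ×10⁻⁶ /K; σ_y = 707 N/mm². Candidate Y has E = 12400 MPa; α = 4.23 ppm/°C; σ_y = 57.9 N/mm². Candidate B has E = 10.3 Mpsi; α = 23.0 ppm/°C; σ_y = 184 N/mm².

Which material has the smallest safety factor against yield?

candidate B

Per material, after unit conversion:
  candidate Z: E = 402.4, α = 4.55, σ_y = 707.0 → σ = 337 MPa, n = 2.10
  candidate Y: E = 12.40, α = 4.23, σ_y = 57.90 → σ = 9.65 MPa, n = 6.00
  candidate B: E = 71.02, α = 23.0, σ_y = 184.0 → σ = 301 MPa, n = 0.612
Candidate B has the lowest safety factor, n = 0.612.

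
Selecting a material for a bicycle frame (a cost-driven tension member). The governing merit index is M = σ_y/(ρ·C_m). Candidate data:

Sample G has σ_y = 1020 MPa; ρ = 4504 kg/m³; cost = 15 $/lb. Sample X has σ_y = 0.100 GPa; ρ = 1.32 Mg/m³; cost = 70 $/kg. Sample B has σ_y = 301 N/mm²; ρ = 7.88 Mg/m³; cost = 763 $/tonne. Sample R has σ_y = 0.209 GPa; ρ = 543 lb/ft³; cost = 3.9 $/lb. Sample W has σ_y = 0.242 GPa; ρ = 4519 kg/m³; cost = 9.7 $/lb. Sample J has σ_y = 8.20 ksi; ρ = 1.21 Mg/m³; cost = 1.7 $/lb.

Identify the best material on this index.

Convert each candidate to consistent units, then evaluate M:
  sample G: σ_y = 1020 MPa, ρ = 4504 kg/m³, cost = 33.07 $/kg
  sample X: σ_y = 100.0 MPa, ρ = 1320 kg/m³, cost = 70.00 $/kg
  sample B: σ_y = 301.0 MPa, ρ = 7880 kg/m³, cost = 0.7630 $/kg
  sample R: σ_y = 209.0 MPa, ρ = 8698 kg/m³, cost = 8.598 $/kg
  sample W: σ_y = 242.0 MPa, ρ = 4519 kg/m³, cost = 21.38 $/kg
  sample J: σ_y = 56.54 MPa, ρ = 1210 kg/m³, cost = 3.748 $/kg
  sample B: M = 50.1 kN·m per $
  sample J: M = 12.5 kN·m per $
  sample G: M = 6.85 kN·m per $
  sample R: M = 2.79 kN·m per $
  sample W: M = 2.50 kN·m per $
  sample X: M = 1.08 kN·m per $
Sample B ranks first.

sample B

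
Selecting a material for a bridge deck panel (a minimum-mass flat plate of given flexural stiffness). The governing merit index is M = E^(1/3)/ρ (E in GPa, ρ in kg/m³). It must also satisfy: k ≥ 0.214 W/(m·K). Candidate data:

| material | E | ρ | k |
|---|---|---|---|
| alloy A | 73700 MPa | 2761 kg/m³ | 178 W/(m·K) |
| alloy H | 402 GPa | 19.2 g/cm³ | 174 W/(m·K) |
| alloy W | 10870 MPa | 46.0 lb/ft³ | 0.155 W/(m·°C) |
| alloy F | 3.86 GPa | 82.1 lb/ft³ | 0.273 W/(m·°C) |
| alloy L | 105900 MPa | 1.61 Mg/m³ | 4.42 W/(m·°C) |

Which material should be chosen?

alloy L

Screen on constraints: k ≥ 0.214 W/(m·K). Survivors: alloy A, alloy H, alloy F, alloy L.
Convert each candidate to consistent units, then evaluate M:
  alloy A: E = 73.70 GPa, ρ = 2761 kg/m³
  alloy H: E = 402.0 GPa, ρ = 19200 kg/m³
  alloy F: E = 3.860 GPa, ρ = 1315 kg/m³
  alloy L: E = 105.9 GPa, ρ = 1610 kg/m³
  alloy L: M = 2.94×10⁻³
  alloy A: M = 1.52×10⁻³
  alloy F: M = 1.19×10⁻³
  alloy H: M = 0.384×10⁻³
Alloy L ranks first.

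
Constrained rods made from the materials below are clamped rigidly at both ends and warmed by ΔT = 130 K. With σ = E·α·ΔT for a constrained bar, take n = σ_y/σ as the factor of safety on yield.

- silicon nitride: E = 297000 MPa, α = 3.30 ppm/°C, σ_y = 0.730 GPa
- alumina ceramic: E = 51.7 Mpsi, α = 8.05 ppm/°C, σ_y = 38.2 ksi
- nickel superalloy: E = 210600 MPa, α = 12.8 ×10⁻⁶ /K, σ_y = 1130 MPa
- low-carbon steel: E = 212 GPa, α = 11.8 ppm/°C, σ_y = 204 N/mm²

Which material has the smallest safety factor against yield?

With everything in SI (GPa, ×10⁻⁶/K, MPa):
  silicon nitride: E = 297.0, α = 3.30, σ_y = 730.0 → σ = 127 MPa, n = 5.73
  alumina ceramic: E = 356.5, α = 8.05, σ_y = 263.4 → σ = 373 MPa, n = 0.706
  nickel superalloy: E = 210.6, α = 12.8, σ_y = 1130 → σ = 350 MPa, n = 3.22
  low-carbon steel: E = 212.0, α = 11.8, σ_y = 204.0 → σ = 325 MPa, n = 0.627
Smallest n: low-carbon steel with n = 0.627.

low-carbon steel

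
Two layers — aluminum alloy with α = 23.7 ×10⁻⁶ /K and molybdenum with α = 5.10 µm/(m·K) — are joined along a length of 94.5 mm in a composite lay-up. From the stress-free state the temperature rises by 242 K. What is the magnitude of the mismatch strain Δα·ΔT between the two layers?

Δα = |23.7 − 5.10|×10⁻⁶/K = 18.6×10⁻⁶/K.
Mismatch strain = Δα·ΔT = 18.6×10⁻⁶ × 242.0 = 4.50×10⁻³.

4.50×10⁻³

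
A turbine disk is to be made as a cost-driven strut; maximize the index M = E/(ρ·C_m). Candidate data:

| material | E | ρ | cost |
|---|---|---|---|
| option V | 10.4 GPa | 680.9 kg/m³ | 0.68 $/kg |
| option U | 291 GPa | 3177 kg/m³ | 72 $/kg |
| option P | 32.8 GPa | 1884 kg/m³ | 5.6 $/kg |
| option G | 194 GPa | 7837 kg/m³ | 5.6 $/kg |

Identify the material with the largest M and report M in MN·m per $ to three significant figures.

Evaluate M for each candidate:
  option V: M = 22.5 MN·m per $
  option G: M = 4.42 MN·m per $
  option P: M = 3.11 MN·m per $
  option U: M = 1.27 MN·m per $
Highest index: option V.

option V, M = 22.5 MN·m per $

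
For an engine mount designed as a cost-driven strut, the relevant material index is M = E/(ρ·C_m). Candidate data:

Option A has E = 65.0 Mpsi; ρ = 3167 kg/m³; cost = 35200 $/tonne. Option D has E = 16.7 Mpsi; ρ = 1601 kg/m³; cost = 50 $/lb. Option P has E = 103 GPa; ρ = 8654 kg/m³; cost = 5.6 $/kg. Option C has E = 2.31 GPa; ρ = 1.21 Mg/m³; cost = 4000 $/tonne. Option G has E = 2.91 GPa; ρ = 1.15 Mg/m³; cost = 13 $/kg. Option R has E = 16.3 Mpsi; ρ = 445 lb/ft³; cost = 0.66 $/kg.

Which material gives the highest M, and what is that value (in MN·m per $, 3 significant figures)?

option R, M = 23.9 MN·m per $

Normalizing units and computing the index:
  option A: E = 448.2 GPa, ρ = 3167 kg/m³, cost = 35.20 $/kg
  option D: E = 115.1 GPa, ρ = 1601 kg/m³, cost = 110.2 $/kg
  option P: E = 103.0 GPa, ρ = 8654 kg/m³, cost = 5.600 $/kg
  option C: E = 2.310 GPa, ρ = 1210 kg/m³, cost = 4.000 $/kg
  option G: E = 2.910 GPa, ρ = 1150 kg/m³, cost = 13.00 $/kg
  option R: E = 112.4 GPa, ρ = 7128 kg/m³, cost = 0.6600 $/kg
  option R: M = 23.9 MN·m per $
  option A: M = 4.02 MN·m per $
  option P: M = 2.13 MN·m per $
  option D: M = 0.652 MN·m per $
  option C: M = 0.477 MN·m per $
  option G: M = 0.195 MN·m per $
Option R has the largest M.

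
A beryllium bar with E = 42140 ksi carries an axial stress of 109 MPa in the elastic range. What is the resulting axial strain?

E = 42140 ksi = 290.5 GPa = 290500 MPa.
ε = σ/E = 109 / 290500 = 3.75×10⁻⁴.

3.75×10⁻⁴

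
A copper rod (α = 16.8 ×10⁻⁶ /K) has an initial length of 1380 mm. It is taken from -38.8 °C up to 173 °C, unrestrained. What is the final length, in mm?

1384.9 mm

ΔT = 173 − (-38.8) = 211.8 K.
ΔL = α·L₀·ΔT = 16.8×10⁻⁶ × 1380 mm × 211.8 K = 4.91 mm.
L = L₀ + ΔL = 1380 + 4.91 = 1384.9 mm.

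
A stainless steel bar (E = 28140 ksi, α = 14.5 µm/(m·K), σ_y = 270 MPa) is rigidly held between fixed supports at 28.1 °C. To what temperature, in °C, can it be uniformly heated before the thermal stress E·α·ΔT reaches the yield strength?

E = 28140 ksi = 194.0 GPa.
E·α·ΔT = 270.0 MPa ⇒ ΔT = 270.0 / (194.0×10³ × 14.5×10⁻⁶) = 95.97 K.
T = 28.1 + 95.97 = 124.1 °C.

124 °C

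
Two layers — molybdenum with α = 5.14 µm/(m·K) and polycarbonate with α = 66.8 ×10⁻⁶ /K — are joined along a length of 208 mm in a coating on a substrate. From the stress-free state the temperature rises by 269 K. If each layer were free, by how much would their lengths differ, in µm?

Δα = |5.14 − 66.8|×10⁻⁶/K = 61.7×10⁻⁶/K.
ΔL_mismatch = Δα·L·ΔT = 61.7×10⁻⁶ × 208.0 mm × 269.0 K = 3450 µm.

3450 µm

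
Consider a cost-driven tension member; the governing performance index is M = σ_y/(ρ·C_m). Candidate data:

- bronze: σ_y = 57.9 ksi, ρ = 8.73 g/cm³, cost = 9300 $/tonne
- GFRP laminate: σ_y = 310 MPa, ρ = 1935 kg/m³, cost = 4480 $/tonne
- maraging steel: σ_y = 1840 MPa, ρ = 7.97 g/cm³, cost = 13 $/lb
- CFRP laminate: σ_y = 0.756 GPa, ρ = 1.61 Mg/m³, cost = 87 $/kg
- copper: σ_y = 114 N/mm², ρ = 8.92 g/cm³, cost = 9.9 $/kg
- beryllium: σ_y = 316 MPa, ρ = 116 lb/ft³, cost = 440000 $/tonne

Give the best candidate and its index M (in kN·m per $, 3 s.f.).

GFRP laminate, M = 35.8 kN·m per $

Putting every candidate on a common basis:
  bronze: σ_y = 399.2 MPa, ρ = 8730 kg/m³, cost = 9.300 $/kg
  GFRP laminate: σ_y = 310.0 MPa, ρ = 1935 kg/m³, cost = 4.480 $/kg
  maraging steel: σ_y = 1840 MPa, ρ = 7970 kg/m³, cost = 28.66 $/kg
  CFRP laminate: σ_y = 756.0 MPa, ρ = 1610 kg/m³, cost = 87.00 $/kg
  copper: σ_y = 114.0 MPa, ρ = 8920 kg/m³, cost = 9.900 $/kg
  beryllium: σ_y = 316.0 MPa, ρ = 1858 kg/m³, cost = 440.0 $/kg
  GFRP laminate: M = 35.8 kN·m per $
  maraging steel: M = 8.06 kN·m per $
  CFRP laminate: M = 5.40 kN·m per $
  bronze: M = 4.92 kN·m per $
  copper: M = 1.29 kN·m per $
  beryllium: M = 0.387 kN·m per $
GFRP laminate ranks first.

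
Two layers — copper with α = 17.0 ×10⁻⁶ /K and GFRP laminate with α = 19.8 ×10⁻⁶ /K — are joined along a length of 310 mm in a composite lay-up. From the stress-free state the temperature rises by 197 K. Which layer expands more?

α(copper) = 17.0×10⁻⁶/K vs α(GFRP laminate) = 19.8×10⁻⁶/K.
Higher α expands more for the same ΔT: GFRP laminate.

GFRP laminate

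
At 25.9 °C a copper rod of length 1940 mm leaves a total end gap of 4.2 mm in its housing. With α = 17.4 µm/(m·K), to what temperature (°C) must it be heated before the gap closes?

150 °C

α·L₀·ΔT = 4.2 mm ⇒ ΔT = 4.2 / (17.4×10⁻⁶ × 1940.0) = 124.4 K.
T = 25.9 + 124.4 = 150.3 °C.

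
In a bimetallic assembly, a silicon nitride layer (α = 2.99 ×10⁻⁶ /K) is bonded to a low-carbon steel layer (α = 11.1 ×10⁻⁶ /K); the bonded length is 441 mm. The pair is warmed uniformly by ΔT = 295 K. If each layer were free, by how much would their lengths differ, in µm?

1060 µm

Δα = |2.99 − 11.1|×10⁻⁶/K = 8.11×10⁻⁶/K.
ΔL_mismatch = Δα·L·ΔT = 8.11×10⁻⁶ × 441.0 mm × 295.0 K = 1060 µm.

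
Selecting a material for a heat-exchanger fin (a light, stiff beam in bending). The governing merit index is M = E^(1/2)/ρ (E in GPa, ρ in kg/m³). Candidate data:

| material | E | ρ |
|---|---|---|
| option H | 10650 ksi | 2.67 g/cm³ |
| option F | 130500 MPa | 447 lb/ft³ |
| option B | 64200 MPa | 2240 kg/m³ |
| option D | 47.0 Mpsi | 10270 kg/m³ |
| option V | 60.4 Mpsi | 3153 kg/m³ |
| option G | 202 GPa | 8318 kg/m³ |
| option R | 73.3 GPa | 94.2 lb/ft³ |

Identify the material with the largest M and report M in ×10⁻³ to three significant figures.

Convert each candidate to consistent units, then evaluate M:
  option H: E = 73.43 GPa, ρ = 2670 kg/m³
  option F: E = 130.5 GPa, ρ = 7160 kg/m³
  option B: E = 64.20 GPa, ρ = 2240 kg/m³
  option D: E = 324.1 GPa, ρ = 10270 kg/m³
  option V: E = 416.4 GPa, ρ = 3153 kg/m³
  option G: E = 202.0 GPa, ρ = 8318 kg/m³
  option R: E = 73.30 GPa, ρ = 1509 kg/m³
  option V: M = 6.47×10⁻³
  option R: M = 5.67×10⁻³
  option B: M = 3.58×10⁻³
  option H: M = 3.21×10⁻³
  option D: M = 1.75×10⁻³
  option G: M = 1.71×10⁻³
  option F: M = 1.60×10⁻³
Highest index: option V.

option V, M = 6.47×10⁻³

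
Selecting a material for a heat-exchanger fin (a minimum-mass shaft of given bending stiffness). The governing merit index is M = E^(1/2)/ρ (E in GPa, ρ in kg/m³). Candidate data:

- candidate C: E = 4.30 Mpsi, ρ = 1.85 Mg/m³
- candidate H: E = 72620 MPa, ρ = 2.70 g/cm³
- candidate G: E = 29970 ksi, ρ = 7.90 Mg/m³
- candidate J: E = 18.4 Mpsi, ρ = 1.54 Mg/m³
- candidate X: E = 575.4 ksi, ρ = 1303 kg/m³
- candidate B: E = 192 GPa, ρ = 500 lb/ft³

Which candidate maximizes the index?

candidate J

Convert each candidate to consistent units, then evaluate M:
  candidate C: E = 29.65 GPa, ρ = 1850 kg/m³
  candidate H: E = 72.62 GPa, ρ = 2700 kg/m³
  candidate G: E = 206.6 GPa, ρ = 7900 kg/m³
  candidate J: E = 126.9 GPa, ρ = 1540 kg/m³
  candidate X: E = 3.967 GPa, ρ = 1303 kg/m³
  candidate B: E = 192.0 GPa, ρ = 8009 kg/m³
  candidate J: M = 7.31×10⁻³
  candidate H: M = 3.16×10⁻³
  candidate C: M = 2.94×10⁻³
  candidate G: M = 1.82×10⁻³
  candidate B: M = 1.73×10⁻³
  candidate X: M = 1.53×10⁻³
Highest index: candidate J.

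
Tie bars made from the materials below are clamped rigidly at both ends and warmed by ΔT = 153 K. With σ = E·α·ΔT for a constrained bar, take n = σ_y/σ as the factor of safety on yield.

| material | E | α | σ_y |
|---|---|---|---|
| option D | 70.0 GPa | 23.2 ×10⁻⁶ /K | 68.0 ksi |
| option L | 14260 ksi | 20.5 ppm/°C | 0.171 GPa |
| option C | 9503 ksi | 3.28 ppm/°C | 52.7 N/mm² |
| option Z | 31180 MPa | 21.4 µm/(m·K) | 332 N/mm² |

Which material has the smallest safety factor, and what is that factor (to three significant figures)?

Converting E to GPa, α to ×10⁻⁶/K, σ_y to MPa, then σ and n for each:
  option D: E = 70.00, α = 23.2, σ_y = 468.8 → σ = 248 MPa, n = 1.89
  option L: E = 98.32, α = 20.5, σ_y = 171.0 → σ = 308 MPa, n = 0.555
  option C: E = 65.52, α = 3.28, σ_y = 52.70 → σ = 32.9 MPa, n = 1.60
  option Z: E = 31.18, α = 21.4, σ_y = 332.0 → σ = 102 MPa, n = 3.25
Option L has the lowest safety factor, n = 0.555.

option L, n = 0.555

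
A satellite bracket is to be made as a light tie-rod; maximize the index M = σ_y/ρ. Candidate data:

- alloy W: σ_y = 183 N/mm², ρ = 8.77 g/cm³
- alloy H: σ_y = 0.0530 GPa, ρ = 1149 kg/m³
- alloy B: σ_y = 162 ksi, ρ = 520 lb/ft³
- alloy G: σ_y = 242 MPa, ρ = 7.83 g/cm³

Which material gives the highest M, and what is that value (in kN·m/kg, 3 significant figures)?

Convert each candidate to consistent units, then evaluate M:
  alloy W: σ_y = 183.0 MPa, ρ = 8770 kg/m³
  alloy H: σ_y = 53.00 MPa, ρ = 1149 kg/m³
  alloy B: σ_y = 1117 MPa, ρ = 8330 kg/m³
  alloy G: σ_y = 242.0 MPa, ρ = 7830 kg/m³
  alloy B: M = 134 kN·m/kg
  alloy H: M = 46.1 kN·m/kg
  alloy G: M = 30.9 kN·m/kg
  alloy W: M = 20.9 kN·m/kg
Alloy B has the largest M.

alloy B, M = 134 kN·m/kg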